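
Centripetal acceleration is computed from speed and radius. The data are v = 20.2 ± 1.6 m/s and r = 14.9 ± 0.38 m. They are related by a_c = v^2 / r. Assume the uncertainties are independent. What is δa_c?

a_c is a product of powers, so relative uncertainties combine in quadrature:
  (2·δv/v)² = (2×0.0792)² = 0.0251;  (-1·δr/r)² = (-1×0.0255)² = 0.000650
δa_c/a_c = √(0.0257) = 0.160
a_c = 27.4 m/s^2, so δa_c = 0.160 × 27.4 = 4.39 m/s^2.

4.39 m/s^2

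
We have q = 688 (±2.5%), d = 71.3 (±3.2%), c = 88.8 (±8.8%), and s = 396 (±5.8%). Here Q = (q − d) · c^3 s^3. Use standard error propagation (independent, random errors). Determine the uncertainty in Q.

8.51e+15

Let u = q − d = 617. δu = √(δq² + δd²) = √(296 + 5.21) = 17.4, so δu/u = 0.0281.
Q is then a monomial in u, c, s:
δQ/Q = √((δu/u)² + (3·δc/c)² + (3·δs/s)²) = √(0.000792 + 0.0697 + 0.0303) = 0.317
Q = 2.68e+16, so δQ = 0.317 × 2.68e+16 = 8.51e+15.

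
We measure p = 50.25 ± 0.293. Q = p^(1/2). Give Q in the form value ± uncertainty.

Q is a product of powers, so relative uncertainties combine in quadrature:
  (½·δp/p)² = (0.5×0.00583)² = 8.5e-06
δQ/Q = √(8.5e-06) = 0.00292
Q = 7.089, so δQ = 0.00292 × 7.089 = 0.0207.

7.089 ± 0.0207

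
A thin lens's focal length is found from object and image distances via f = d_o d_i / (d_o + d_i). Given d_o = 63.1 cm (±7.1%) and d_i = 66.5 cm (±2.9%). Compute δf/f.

0.0391

∂f/∂d_o = (d_i/(d_o+d_i))² = 0.263;  ∂f/∂d_i = (d_o/(d_o+d_i))² = 0.237
δf = √((∂f/∂d_o · δd_o)² + (∂f/∂d_i · δd_i)²) = √(1.39 + 0.209) = 1.27 cm
f = 32.4 cm, so δf/f = 1.27/32.4 = 0.0391.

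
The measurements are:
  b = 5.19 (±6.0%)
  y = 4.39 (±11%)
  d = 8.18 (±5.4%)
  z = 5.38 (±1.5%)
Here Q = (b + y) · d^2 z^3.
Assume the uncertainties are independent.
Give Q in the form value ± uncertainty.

Let u = b + y = 9.58. δu = √(δb² + δy²) = √(0.0970 + 0.233) = 0.575, so δu/u = 0.0600.
Q is then a monomial in u, d, z:
δQ/Q = √((δu/u)² + (2·δd/d)² + (3·δz/z)²) = √(0.00360 + 0.0117 + 0.00202) = 0.131
Q = 99800, so δQ = 0.131 × 99800 = 13100.

99800 ± 13100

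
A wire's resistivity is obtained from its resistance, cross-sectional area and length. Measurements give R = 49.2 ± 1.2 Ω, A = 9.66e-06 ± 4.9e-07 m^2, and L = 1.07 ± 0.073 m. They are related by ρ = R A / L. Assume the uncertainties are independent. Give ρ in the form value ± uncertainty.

Each factor contributes (exponent × relative error)² to (δρ/ρ)²:
  (1·δR/R)² = (1×0.0244)² = 0.000595;  (1·δA/A)² = (1×0.0507)² = 0.00257;  (-1·δL/L)² = (-1×0.0682)² = 0.00465
δρ/ρ = √(0.00782) = 0.0884
ρ = 0.000444 Ω·m, so δρ = 0.0884 × 0.000444 = 3.93e-05 Ω·m.

(4.44 ± 0.393) × 10^-4 Ω·m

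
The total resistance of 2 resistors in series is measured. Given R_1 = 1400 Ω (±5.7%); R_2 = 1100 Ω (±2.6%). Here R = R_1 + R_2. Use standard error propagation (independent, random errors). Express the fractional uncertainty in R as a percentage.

Each term contributes (cᵢ δxᵢ)² to (δR)²:
  (δR_1)² = 6370;  (δR_2)² = 818
δR = √(7190) = 84.8 Ω
R = 2500 Ω, so δR/R = 84.8/2500 = 0.0339.

3.39%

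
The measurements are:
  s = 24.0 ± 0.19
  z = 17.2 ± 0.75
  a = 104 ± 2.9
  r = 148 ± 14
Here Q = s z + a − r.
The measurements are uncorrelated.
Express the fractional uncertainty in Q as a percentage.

Let p = s·z = 413. δp/p = √((1·δs/s)² + (1·δz/z)²) = √(6.27e-05 + 0.00190) = 0.0443, so δp = 18.3.
Q = p + a − r: δQ = √(δp² + δa² + δr²) = √(335 + 8.41 + 196) = 23.2
Q = 369, so δQ/Q = 23.2/369 = 0.0630.

6.30%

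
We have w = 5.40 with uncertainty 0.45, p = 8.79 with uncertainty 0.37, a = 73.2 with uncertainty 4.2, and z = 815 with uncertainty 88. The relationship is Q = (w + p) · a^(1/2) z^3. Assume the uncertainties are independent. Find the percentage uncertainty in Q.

Let u = w + p = 14.2. δu = √(δw² + δp²) = √(0.203 + 0.137) = 0.583, so δu/u = 0.0411.
Q is then a monomial in u, a, z:
δQ/Q = √((δu/u)² + (½·δa/a)² + (3·δz/z)²) = √(0.00169 + 0.000823 + 0.105) = 0.328

32.8%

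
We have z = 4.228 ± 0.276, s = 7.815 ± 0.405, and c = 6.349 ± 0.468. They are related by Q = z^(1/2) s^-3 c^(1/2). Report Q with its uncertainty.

Q is a product of powers, so relative uncertainties combine in quadrature:
  (½·δz/z)² = (0.5×0.0653)² = 0.00107;  (-3·δs/s)² = (-3×0.0518)² = 0.0242;  (½·δc/c)² = (0.5×0.0737)² = 0.00136
δQ/Q = √(0.0266) = 0.163
Q = 0.01086, so δQ = 0.163 × 0.01086 = 0.00177.

0.01086 ± 0.00177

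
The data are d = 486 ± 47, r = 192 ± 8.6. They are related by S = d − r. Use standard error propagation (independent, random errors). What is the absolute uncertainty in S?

S is a linear combination, so absolute uncertainties add in quadrature:
  (δd)² = 2210;  (δr)² = 74.0
δS = √(2280) = 47.8

47.8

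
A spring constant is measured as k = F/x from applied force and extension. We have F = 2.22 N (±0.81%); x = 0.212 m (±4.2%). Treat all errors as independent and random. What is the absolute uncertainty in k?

Since k is a product/quotient, work with relative uncertainties:
  (1·δF/F)² = (1×0.00810)² = 6.56e-05;  (-1·δx/x)² = (-1×0.0420)² = 0.00176
δk/k = √(0.00183) = 0.0428
k = 10.5 N/m, so δk = 0.0428 × 10.5 = 0.448 N/m.

0.448 N/m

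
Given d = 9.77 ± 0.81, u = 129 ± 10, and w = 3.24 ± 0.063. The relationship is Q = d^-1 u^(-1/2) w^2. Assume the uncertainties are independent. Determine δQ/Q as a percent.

9.94%

Each factor contributes (exponent × relative error)² to (δQ/Q)²:
  (-1·δd/d)² = (-1×0.0829)² = 0.00687;  (−½·δu/u)² = (-0.5×0.0775)² = 0.00150;  (2·δw/w)² = (2×0.0194)² = 0.00151
δQ/Q = √(0.00989) = 0.0994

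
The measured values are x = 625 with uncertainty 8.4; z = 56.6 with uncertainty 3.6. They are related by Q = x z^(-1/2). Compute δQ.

Q is a product of powers, so relative uncertainties combine in quadrature:
  (1·δx/x)² = (1×0.0134)² = 0.000181;  (−½·δz/z)² = (-0.5×0.0636)² = 0.00101
δQ/Q = √(0.00119) = 0.0345
Q = 83.1, so δQ = 0.0345 × 83.1 = 2.87.

2.87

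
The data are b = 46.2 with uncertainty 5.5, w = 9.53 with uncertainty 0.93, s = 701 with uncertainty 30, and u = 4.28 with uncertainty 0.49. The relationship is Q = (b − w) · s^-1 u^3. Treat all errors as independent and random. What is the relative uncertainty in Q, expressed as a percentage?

37.8%

Let h = b − w = 36.7. δh = √(δb² + δw²) = √(30.2 + 0.865) = 5.58, so δh/h = 0.152.
Q is then a monomial in h, s, u:
δQ/Q = √((δh/h)² + (-1·δs/s)² + (3·δu/u)²) = √(0.0231 + 0.00183 + 0.118) = 0.378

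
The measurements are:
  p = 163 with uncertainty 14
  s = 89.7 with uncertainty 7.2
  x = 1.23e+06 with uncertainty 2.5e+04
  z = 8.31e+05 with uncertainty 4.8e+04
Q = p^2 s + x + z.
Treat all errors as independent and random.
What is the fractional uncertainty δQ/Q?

Let w = p^2·s = 2.38e+06. δw/w = √((2·δp/p)² + (1·δs/s)²) = √(0.0295 + 0.00644) = 0.190, so δw = 4.52e+05.
Q = w + x + z: δQ = √(δw² + δx² + δz²) = √(2.04e+11 + 6.25e+08 + 2.3e+09) = 4.55e+05
Q = 4.44e+06, so δQ/Q = 4.55e+05/4.44e+06 = 0.102.

0.102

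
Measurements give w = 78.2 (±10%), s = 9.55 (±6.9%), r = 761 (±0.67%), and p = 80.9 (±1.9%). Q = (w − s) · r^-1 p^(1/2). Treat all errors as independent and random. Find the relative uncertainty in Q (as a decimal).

Let u = w − s = 68.7. δu = √(δw² + δs²) = √(61.2 + 0.434) = 7.85, so δu/u = 0.114.
Q is then a monomial in u, r, p:
δQ/Q = √((δu/u)² + (-1·δr/r)² + (½·δp/p)²) = √(0.0131 + 4.49e-05 + 9.02e-05) = 0.115

0.115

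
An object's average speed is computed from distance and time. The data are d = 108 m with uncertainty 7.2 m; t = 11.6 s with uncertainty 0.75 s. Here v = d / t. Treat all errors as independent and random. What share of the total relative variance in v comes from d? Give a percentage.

(δv/v)² = (1·δd/d)² + (-1·δt/t)²
  d term: (1×0.0667)² = 0.00444
  t term: (-1×0.0647)² = 0.00418
Total = 0.00862. Share from d = 0.00444/0.00862 = 0.515.

51.5%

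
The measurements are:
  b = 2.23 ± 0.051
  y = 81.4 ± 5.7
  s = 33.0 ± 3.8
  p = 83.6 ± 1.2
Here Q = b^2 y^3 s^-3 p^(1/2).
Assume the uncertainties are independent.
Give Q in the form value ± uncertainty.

Relative error in a monomial: (δQ/Q)² = Σ (nᵢ · δxᵢ/xᵢ)².
  (2·δb/b)² = (2×0.0229)² = 0.00209;  (3·δy/y)² = (3×0.0700)² = 0.0441;  (-3·δs/s)² = (-3×0.115)² = 0.119;  (½·δp/p)² = (0.5×0.0144)² = 5.15e-05
δQ/Q = √(0.166) = 0.407
Q = 682, so δQ = 0.407 × 682 = 278.

682 ± 278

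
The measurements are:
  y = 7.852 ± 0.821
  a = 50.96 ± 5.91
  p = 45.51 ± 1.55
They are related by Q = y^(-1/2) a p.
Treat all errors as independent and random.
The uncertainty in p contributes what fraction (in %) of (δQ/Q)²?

6.69%

(δQ/Q)² = (−½·δy/y)² + (1·δa/a)² + (1·δp/p)²
  y term: (-0.5×0.105)² = 0.00273
  a term: (1×0.116)² = 0.0134
  p term: (1×0.0341)² = 0.00116
Total = 0.0173. Share from p = 0.00116/0.0173 = 0.0669.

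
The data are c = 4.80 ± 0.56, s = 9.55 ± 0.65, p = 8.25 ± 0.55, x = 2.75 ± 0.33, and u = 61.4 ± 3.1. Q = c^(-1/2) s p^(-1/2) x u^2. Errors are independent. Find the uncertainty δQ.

Each factor contributes (exponent × relative error)² to (δQ/Q)²:
  (−½·δc/c)² = (-0.5×0.117)² = 0.00340;  (1·δs/s)² = (1×0.0681)² = 0.00463;  (−½·δp/p)² = (-0.5×0.0667)² = 0.00111;  (1·δx/x)² = (1×0.120)² = 0.0144;  (2·δu/u)² = (2×0.0505)² = 0.0102
δQ/Q = √(0.0337) = 0.184
Q = 15700, so δQ = 0.184 × 15700 = 2890.

2890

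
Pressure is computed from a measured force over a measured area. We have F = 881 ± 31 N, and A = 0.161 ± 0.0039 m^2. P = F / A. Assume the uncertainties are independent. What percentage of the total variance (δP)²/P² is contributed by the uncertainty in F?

67.8%

(δP/P)² = (1·δF/F)² + (-1·δA/A)²
  F term: (1×0.0352)² = 0.00124
  A term: (-1×0.0242)² = 0.000587
Total = 0.00182. Share from F = 0.00124/0.00182 = 0.678.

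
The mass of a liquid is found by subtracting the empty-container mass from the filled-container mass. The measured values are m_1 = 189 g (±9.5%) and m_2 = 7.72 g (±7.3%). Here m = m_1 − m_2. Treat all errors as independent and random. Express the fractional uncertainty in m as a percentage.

9.91%

Absolute uncertainties add in quadrature for a linear combination:
  (δm_1)² = 322;  (δm_2)² = 0.318
δm = √(323) = 18.0 g
m = 181 g, so δm/m = 18.0/181 = 0.0991.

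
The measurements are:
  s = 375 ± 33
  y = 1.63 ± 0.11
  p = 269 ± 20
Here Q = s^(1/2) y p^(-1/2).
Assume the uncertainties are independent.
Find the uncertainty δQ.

Each factor contributes (exponent × relative error)² to (δQ/Q)²:
  (½·δs/s)² = (0.5×0.0880)² = 0.00194;  (1·δy/y)² = (1×0.0675)² = 0.00455;  (−½·δp/p)² = (-0.5×0.0743)² = 0.00138
δQ/Q = √(0.00787) = 0.0887
Q = 1.92, so δQ = 0.0887 × 1.92 = 0.171.

0.171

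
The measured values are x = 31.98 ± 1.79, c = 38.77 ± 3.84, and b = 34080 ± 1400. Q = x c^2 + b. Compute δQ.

9990

Let p = x·c^2 = 48070. δp/p = √((1·δx/x)² + (2·δc/c)²) = √(0.00313 + 0.0392) = 0.206, so δp = 9890.
Q = p + b: δQ = √(δp² + δb²) = √(9.79e+07 + 1.96e+06) = 9990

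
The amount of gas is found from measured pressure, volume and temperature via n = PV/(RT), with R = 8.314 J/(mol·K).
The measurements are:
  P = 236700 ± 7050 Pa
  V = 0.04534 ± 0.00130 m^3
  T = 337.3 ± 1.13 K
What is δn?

0.159 mol

Since n is a product/quotient, work with relative uncertainties:
  (1·δP/P)² = (1×0.0298)² = 0.000887;  (1·δV/V)² = (1×0.0287)² = 0.000822;  (-1·δT/T)² = (-1×0.00335)² = 1.12e-05
δn/n = √(0.00172) = 0.0415
n = 3.827 mol, so δn = 0.0415 × 3.827 = 0.159 mol.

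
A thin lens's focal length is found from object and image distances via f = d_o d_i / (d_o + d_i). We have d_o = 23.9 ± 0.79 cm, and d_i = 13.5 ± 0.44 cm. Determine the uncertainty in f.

∂f/∂d_o = (d_i/(d_o+d_i))² = 0.130;  ∂f/∂d_i = (d_o/(d_o+d_i))² = 0.408
δf = √((∂f/∂d_o · δd_o)² + (∂f/∂d_i · δd_i)²) = √(0.0106 + 0.0323) = 0.207 cm

0.207 cm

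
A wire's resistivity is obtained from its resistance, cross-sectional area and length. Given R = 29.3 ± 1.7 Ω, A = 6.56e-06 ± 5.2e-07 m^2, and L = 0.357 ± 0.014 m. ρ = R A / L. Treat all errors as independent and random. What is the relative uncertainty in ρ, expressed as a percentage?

Since ρ is a product/quotient, work with relative uncertainties:
  (1·δR/R)² = (1×0.0580)² = 0.00337;  (1·δA/A)² = (1×0.0793)² = 0.00628;  (-1·δL/L)² = (-1×0.0392)² = 0.00154
δρ/ρ = √(0.0112) = 0.106

10.6%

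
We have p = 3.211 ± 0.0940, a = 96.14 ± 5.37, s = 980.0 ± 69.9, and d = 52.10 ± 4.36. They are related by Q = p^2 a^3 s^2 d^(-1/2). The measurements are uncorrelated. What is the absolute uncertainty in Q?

Since Q is a product/quotient, work with relative uncertainties:
  (2·δp/p)² = (2×0.0293)² = 0.00343;  (3·δa/a)² = (3×0.0559)² = 0.0281;  (2·δs/s)² = (2×0.0713)² = 0.0203;  (−½·δd/d)² = (-0.5×0.0837)² = 0.00175
δQ/Q = √(0.0536) = 0.232
Q = 1.219e+12, so δQ = 0.232 × 1.219e+12 = 2.82e+11.

2.82e+11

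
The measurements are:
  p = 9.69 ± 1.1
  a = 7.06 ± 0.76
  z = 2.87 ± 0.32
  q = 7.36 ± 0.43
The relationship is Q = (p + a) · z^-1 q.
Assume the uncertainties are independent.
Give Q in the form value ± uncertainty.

43.0 ± 6.40

Let u = p + a = 16.8. δu = √(δp² + δa²) = √(1.21 + 0.578) = 1.34, so δu/u = 0.0798.
Q is then a monomial in u, z, q:
δQ/Q = √((δu/u)² + (-1·δz/z)² + (1·δq/q)²) = √(0.00637 + 0.0124 + 0.00341) = 0.149
Q = 43.0, so δQ = 0.149 × 43.0 = 6.40.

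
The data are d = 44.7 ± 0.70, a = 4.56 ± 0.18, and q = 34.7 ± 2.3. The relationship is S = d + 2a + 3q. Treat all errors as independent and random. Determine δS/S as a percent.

For a sum/difference, combine absolute errors in quadrature:
  (δd)² = 0.490;  (2·δa)² = 0.130;  (3·δq)² = 47.6
δS = √(48.2) = 6.94
S = 158, so δS/S = 6.94/158 = 0.0440.

4.40%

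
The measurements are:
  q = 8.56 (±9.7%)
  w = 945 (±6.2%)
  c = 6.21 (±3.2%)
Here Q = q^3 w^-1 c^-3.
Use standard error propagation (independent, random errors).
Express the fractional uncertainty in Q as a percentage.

For a monomial Q ∝ q^3, w^-1, c^-3, fractional errors add in quadrature:
  (3·δq/q)² = (3×0.0970)² = 0.0847;  (-1·δw/w)² = (-1×0.0620)² = 0.00384;  (-3·δc/c)² = (-3×0.0320)² = 0.00922
δQ/Q = √(0.0977) = 0.313

31.3%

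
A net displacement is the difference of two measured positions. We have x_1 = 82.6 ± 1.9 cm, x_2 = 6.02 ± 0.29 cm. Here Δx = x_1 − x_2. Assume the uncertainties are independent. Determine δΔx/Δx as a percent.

2.51%

Each term contributes (cᵢ δxᵢ)² to (δΔx)²:
  (δx_1)² = 3.61;  (δx_2)² = 0.0841
δΔx = √(3.69) = 1.92 cm
Δx = 76.6 cm, so δΔx/Δx = 1.92/76.6 = 0.0251.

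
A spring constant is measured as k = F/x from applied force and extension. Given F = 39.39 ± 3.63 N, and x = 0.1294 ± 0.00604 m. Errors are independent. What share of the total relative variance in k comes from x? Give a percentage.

20.4%

(δk/k)² = (1·δF/F)² + (-1·δx/x)²
  F term: (1×0.0922)² = 0.00849
  x term: (-1×0.0467)² = 0.00218
Total = 0.0107. Share from x = 0.00218/0.0107 = 0.204.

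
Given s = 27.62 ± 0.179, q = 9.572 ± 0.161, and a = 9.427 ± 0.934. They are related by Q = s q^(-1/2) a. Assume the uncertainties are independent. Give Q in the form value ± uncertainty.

84.16 ± 8.39

Q is a product of powers, so relative uncertainties combine in quadrature:
  (1·δs/s)² = (1×0.00648)² = 4.2e-05;  (−½·δq/q)² = (-0.5×0.0168)² = 7.07e-05;  (1·δa/a)² = (1×0.0991)² = 0.00982
δQ/Q = √(0.00993) = 0.0996
Q = 84.16, so δQ = 0.0996 × 84.16 = 8.39.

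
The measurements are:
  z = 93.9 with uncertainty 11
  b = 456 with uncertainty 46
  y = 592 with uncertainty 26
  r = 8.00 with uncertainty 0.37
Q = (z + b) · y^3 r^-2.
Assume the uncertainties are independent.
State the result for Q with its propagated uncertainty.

(1.78 ± 0.325) × 10^9

Let u = z + b = 550. δu = √(δz² + δb²) = √(121 + 2120) = 47.3, so δu/u = 0.0860.
Q is then a monomial in u, y, r:
δQ/Q = √((δu/u)² + (3·δy/y)² + (-2·δr/r)²) = √(0.00740 + 0.0174 + 0.00856) = 0.183
Q = 1.78e+09, so δQ = 0.183 × 1.78e+09 = 3.25e+08.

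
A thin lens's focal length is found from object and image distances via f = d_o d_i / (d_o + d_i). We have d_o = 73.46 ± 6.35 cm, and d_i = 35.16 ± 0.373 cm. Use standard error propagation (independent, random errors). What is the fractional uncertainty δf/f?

∂f/∂d_o = (d_i/(d_o+d_i))² = 0.105;  ∂f/∂d_i = (d_o/(d_o+d_i))² = 0.457
δf = √((∂f/∂d_o · δd_o)² + (∂f/∂d_i · δd_i)²) = √(0.443 + 0.0291) = 0.687 cm
f = 23.78 cm, so δf/f = 0.687/23.78 = 0.0289.

0.0289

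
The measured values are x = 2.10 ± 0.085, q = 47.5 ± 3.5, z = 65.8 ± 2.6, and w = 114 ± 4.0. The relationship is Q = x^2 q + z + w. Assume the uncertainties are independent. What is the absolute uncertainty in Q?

Let p = x^2·q = 209. δp/p = √((2·δx/x)² + (1·δq/q)²) = √(0.00655 + 0.00543) = 0.109, so δp = 22.9.
Q = p + z + w: δQ = √(δp² + δz² + δw²) = √(526 + 6.76 + 16.0) = 23.4

23.4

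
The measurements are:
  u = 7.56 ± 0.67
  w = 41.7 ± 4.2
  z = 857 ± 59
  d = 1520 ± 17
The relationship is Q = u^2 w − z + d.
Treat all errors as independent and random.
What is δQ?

490

Let p = u^2·w = 2380. δp/p = √((2·δu/u)² + (1·δw/w)²) = √(0.0314 + 0.0101) = 0.204, so δp = 486.
Q = p − z + d: δQ = √(δp² + δz² + δd²) = √(2.36e+05 + 3480 + 289) = 490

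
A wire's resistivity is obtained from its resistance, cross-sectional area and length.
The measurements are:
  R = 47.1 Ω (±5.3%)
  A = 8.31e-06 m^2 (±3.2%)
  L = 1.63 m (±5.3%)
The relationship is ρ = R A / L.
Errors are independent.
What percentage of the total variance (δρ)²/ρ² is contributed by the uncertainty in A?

(δρ/ρ)² = (1·δR/R)² + (1·δA/A)² + (-1·δL/L)²
  R term: (1×0.0530)² = 0.00281
  A term: (1×0.0320)² = 0.00102
  L term: (-1×0.0530)² = 0.00281
Total = 0.00664. Share from A = 0.00102/0.00664 = 0.154.

15.4%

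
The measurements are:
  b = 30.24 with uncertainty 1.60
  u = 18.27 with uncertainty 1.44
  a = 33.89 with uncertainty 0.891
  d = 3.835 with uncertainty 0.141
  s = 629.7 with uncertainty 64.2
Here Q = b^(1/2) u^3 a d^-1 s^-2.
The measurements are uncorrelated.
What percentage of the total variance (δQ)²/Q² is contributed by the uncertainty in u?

(δQ/Q)² = (½·δb/b)² + (3·δu/u)² + (1·δa/a)² + (-1·δd/d)² + (-2·δs/s)²
  b term: (0.5×0.0529)² = 0.000700
  u term: (3×0.0788)² = 0.0559
  a term: (1×0.0263)² = 0.000691
  d term: (-1×0.0368)² = 0.00135
  s term: (-2×0.102)² = 0.0416
Total = 0.100. Share from u = 0.0559/0.100 = 0.558.

55.8%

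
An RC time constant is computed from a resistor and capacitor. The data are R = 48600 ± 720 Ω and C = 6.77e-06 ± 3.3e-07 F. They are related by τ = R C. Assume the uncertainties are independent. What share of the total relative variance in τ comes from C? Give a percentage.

91.5%

(δτ/τ)² = (1·δR/R)² + (1·δC/C)²
  R term: (1×0.0148)² = 0.000219
  C term: (1×0.0487)² = 0.00238
Total = 0.00260. Share from C = 0.00238/0.00260 = 0.915.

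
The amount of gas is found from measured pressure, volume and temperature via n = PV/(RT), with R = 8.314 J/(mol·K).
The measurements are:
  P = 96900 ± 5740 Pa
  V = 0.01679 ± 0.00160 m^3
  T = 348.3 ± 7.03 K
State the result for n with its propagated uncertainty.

0.5618 ± 0.0641 mol

Since n is a product/quotient, work with relative uncertainties:
  (1·δP/P)² = (1×0.0592)² = 0.00351;  (1·δV/V)² = (1×0.0953)² = 0.00908;  (-1·δT/T)² = (-1×0.0202)² = 0.000407
δn/n = √(0.0130) = 0.114
n = 0.5618 mol, so δn = 0.114 × 0.5618 = 0.0641 mol.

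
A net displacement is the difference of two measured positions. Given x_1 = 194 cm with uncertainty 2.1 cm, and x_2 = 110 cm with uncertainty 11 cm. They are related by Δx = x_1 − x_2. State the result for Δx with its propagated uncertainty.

Δx is a linear combination, so absolute uncertainties add in quadrature:
  (δx_1)² = 4.41;  (δx_2)² = 121
δΔx = √(125) = 11.2 cm
Δx = 84.0 cm.

84.0 ± 11.2 cm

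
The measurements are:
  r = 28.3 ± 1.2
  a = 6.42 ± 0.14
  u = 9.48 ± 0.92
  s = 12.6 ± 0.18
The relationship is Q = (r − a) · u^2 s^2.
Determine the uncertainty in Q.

Let w = r − a = 21.9. δw = √(δr² + δa²) = √(1.44 + 0.0196) = 1.21, so δw/w = 0.0552.
Q is then a monomial in w, u, s:
δQ/Q = √((δw/w)² + (2·δu/u)² + (2·δs/s)²) = √(0.00305 + 0.0377 + 0.000816) = 0.204
Q = 3.12e+05, so δQ = 0.204 × 3.12e+05 = 63600.

63600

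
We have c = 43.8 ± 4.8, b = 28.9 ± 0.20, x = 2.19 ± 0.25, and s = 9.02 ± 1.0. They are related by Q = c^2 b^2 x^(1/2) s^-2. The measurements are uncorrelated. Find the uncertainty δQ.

Products/powers → add relative errors in quadrature, weighted by exponent:
  (2·δc/c)² = (2×0.110)² = 0.0480;  (2·δb/b)² = (2×0.00692)² = 0.000192;  (½·δx/x)² = (0.5×0.114)² = 0.00326;  (-2·δs/s)² = (-2×0.111)² = 0.0492
δQ/Q = √(0.101) = 0.317
Q = 29100, so δQ = 0.317 × 29100 = 9250.

9250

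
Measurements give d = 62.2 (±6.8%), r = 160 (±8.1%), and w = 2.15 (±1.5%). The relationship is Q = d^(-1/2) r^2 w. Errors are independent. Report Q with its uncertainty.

6980 ± 1160

Relative error in a monomial: (δQ/Q)² = Σ (nᵢ · δxᵢ/xᵢ)².
  (−½·δd/d)² = (-0.5×0.0680)² = 0.00116;  (2·δr/r)² = (2×0.0810)² = 0.0262;  (1·δw/w)² = (1×0.0150)² = 0.000225
δQ/Q = √(0.0276) = 0.166
Q = 6980, so δQ = 0.166 × 6980 = 1160.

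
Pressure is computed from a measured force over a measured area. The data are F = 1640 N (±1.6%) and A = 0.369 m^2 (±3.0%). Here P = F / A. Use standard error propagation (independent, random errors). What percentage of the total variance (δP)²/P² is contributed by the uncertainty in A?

77.9%

(δP/P)² = (1·δF/F)² + (-1·δA/A)²
  F term: (1×0.0160)² = 0.000256
  A term: (-1×0.0300)² = 0.000900
Total = 0.00116. Share from A = 0.000900/0.00116 = 0.779.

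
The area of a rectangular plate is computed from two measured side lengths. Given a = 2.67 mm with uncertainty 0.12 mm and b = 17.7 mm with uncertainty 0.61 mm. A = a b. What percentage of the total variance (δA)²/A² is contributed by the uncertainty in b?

(δA/A)² = (1·δa/a)² + (1·δb/b)²
  a term: (1×0.0449)² = 0.00202
  b term: (1×0.0345)² = 0.00119
Total = 0.00321. Share from b = 0.00119/0.00321 = 0.370.

37.0%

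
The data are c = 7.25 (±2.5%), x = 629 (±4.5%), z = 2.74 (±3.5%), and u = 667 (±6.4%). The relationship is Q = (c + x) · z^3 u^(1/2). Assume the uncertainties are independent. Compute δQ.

Let w = c + x = 636. δw = √(δc² + δx²) = √(0.0329 + 801) = 28.3, so δw/w = 0.0445.
Q is then a monomial in w, z, u:
δQ/Q = √((δw/w)² + (3·δz/z)² + (½·δu/u)²) = √(0.00198 + 0.0110 + 0.00102) = 0.118
Q = 3.38e+05, so δQ = 0.118 × 3.38e+05 = 40000.

40000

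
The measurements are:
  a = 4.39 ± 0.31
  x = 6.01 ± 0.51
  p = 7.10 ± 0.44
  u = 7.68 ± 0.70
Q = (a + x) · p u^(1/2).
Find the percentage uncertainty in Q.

Let w = a + x = 10.4. δw = √(δa² + δx²) = √(0.0961 + 0.260) = 0.597, so δw/w = 0.0574.
Q is then a monomial in w, p, u:
δQ/Q = √((δw/w)² + (1·δp/p)² + (½·δu/u)²) = √(0.00329 + 0.00384 + 0.00208) = 0.0960

9.60%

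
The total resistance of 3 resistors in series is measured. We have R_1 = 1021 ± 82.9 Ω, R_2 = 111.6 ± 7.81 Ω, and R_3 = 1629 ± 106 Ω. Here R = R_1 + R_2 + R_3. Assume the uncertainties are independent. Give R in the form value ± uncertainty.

2762 ± 135 Ω

Absolute uncertainties add in quadrature for a linear combination:
  (δR_1)² = 6870;  (δR_2)² = 61.0;  (δR_3)² = 11200
δR = √(18200) = 135 Ω
R = 2762 Ω.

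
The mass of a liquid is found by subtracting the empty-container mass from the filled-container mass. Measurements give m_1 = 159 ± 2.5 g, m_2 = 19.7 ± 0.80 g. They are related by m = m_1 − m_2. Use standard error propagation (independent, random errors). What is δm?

m is a linear combination, so absolute uncertainties add in quadrature:
  (δm_1)² = 6.25;  (δm_2)² = 0.640
δm = √(6.89) = 2.62 g

2.62 g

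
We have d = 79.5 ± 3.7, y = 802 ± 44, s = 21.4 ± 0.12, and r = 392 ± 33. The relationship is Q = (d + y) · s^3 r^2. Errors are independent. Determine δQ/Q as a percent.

Let u = d + y = 882. δu = √(δd² + δy²) = √(13.7 + 1940) = 44.2, so δu/u = 0.0501.
Q is then a monomial in u, s, r:
δQ/Q = √((δu/u)² + (3·δs/s)² + (2·δr/r)²) = √(0.00251 + 0.000283 + 0.0283) = 0.176

17.6%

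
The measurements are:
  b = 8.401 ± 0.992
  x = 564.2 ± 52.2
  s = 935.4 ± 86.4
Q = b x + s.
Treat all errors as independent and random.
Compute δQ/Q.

Let p = b·x = 4740. δp/p = √((1·δb/b)² + (1·δx/x)²) = √(0.0139 + 0.00856) = 0.150, so δp = 711.
Q = p + s: δQ = √(δp² + δs²) = √(5.06e+05 + 7460) = 716
Q = 5675, so δQ/Q = 716/5675 = 0.126.

0.126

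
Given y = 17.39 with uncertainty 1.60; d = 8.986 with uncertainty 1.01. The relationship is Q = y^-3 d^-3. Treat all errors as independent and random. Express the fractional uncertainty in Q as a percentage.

For a monomial Q ∝ y^-3, d^-3, fractional errors add in quadrature:
  (-3·δy/y)² = (-3×0.0920)² = 0.0762;  (-3·δd/d)² = (-3×0.112)² = 0.114
δQ/Q = √(0.190) = 0.436

43.6%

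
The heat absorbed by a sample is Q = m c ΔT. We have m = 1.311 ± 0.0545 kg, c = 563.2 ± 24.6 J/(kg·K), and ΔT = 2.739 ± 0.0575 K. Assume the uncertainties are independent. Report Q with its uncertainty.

Q is a product of powers, so relative uncertainties combine in quadrature:
  (1·δm/m)² = (1×0.0416)² = 0.00173;  (1·δc/c)² = (1×0.0437)² = 0.00191;  (1·δΔT/ΔT)² = (1×0.0210)² = 0.000441
δQ/Q = √(0.00408) = 0.0638
Q = 2022 J, so δQ = 0.0638 × 2022 = 129 J.

2022 ± 129 J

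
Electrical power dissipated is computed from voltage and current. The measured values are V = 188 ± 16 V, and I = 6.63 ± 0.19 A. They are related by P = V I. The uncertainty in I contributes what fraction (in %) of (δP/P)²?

10.2%

(δP/P)² = (1·δV/V)² + (1·δI/I)²
  V term: (1×0.0851)² = 0.00724
  I term: (1×0.0287)² = 0.000821
Total = 0.00806. Share from I = 0.000821/0.00806 = 0.102.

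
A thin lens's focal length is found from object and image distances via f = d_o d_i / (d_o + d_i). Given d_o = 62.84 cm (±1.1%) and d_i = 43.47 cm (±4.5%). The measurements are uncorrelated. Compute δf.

0.693 cm

∂f/∂d_o = (d_i/(d_o+d_i))² = 0.167;  ∂f/∂d_i = (d_o/(d_o+d_i))² = 0.349
δf = √((∂f/∂d_o · δd_o)² + (∂f/∂d_i · δd_i)²) = √(0.0134 + 0.467) = 0.693 cm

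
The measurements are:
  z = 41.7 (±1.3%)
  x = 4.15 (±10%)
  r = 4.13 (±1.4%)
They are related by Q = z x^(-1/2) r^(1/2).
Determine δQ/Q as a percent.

Since Q is a product/quotient, work with relative uncertainties:
  (1·δz/z)² = (1×0.0130)² = 0.000169;  (−½·δx/x)² = (-0.5×0.100)² = 0.00250;  (½·δr/r)² = (0.5×0.0140)² = 4.9e-05
δQ/Q = √(0.00272) = 0.0521

5.21%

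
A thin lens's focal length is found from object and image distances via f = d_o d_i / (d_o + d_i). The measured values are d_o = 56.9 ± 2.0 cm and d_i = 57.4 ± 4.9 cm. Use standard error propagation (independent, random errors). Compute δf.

∂f/∂d_o = (d_i/(d_o+d_i))² = 0.252;  ∂f/∂d_i = (d_o/(d_o+d_i))² = 0.248
δf = √((∂f/∂d_o · δd_o)² + (∂f/∂d_i · δd_i)²) = √(0.254 + 1.47) = 1.31 cm

1.31 cm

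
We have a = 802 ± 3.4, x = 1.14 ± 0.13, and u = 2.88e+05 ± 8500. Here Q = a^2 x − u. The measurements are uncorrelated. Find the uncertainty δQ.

Let p = a^2·x = 7.33e+05. δp/p = √((2·δa/a)² + (1·δx/x)²) = √(7.19e-05 + 0.0130) = 0.114, so δp = 83800.
Q = p − u: δQ = √(δp² + δu²) = √(7.03e+09 + 7.22e+07) = 84300

84300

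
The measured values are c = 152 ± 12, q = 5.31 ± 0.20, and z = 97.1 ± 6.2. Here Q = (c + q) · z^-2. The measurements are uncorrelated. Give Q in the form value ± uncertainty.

Let u = c + q = 157. δu = √(δc² + δq²) = √(144 + 0.0400) = 12.0, so δu/u = 0.0763.
Q is then a monomial in u, z:
δQ/Q = √((δu/u)² + (-2·δz/z)²) = √(0.00582 + 0.0163) = 0.149
Q = 0.0167, so δQ = 0.149 × 0.0167 = 0.00248.

0.0167 ± 0.00248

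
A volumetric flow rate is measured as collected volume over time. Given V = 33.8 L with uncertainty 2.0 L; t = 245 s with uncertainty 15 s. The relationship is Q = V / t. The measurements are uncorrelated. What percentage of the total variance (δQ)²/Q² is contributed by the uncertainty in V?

(δQ/Q)² = (1·δV/V)² + (-1·δt/t)²
  V term: (1×0.0592)² = 0.00350
  t term: (-1×0.0612)² = 0.00375
Total = 0.00725. Share from V = 0.00350/0.00725 = 0.483.

48.3%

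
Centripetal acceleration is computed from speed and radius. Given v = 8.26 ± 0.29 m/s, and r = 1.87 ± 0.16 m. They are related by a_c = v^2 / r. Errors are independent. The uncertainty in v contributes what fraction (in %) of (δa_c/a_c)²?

40.2%

(δa_c/a_c)² = (2·δv/v)² + (-1·δr/r)²
  v term: (2×0.0351)² = 0.00493
  r term: (-1×0.0856)² = 0.00732
Total = 0.0123. Share from v = 0.00493/0.0123 = 0.402.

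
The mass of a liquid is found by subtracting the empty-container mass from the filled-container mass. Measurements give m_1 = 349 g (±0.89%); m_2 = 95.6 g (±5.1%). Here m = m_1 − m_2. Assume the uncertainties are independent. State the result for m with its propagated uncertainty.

253 ± 5.78 g

Sums and differences: (δm)² = Σ (cᵢ δxᵢ)².
  (δm_1)² = 9.65;  (δm_2)² = 23.8
δm = √(33.4) = 5.78 g
m = 253 g.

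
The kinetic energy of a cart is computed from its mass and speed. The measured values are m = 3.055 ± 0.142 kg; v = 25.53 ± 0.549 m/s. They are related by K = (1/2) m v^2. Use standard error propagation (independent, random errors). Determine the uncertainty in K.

63.0 J

For a monomial K ∝ m, v^2, fractional errors add in quadrature:
  (1·δm/m)² = (1×0.0465)² = 0.00216;  (2·δv/v)² = (2×0.0215)² = 0.00185
δK/K = √(0.00401) = 0.0633
K = 995.6 J, so δK = 0.0633 × 995.6 = 63.0 J.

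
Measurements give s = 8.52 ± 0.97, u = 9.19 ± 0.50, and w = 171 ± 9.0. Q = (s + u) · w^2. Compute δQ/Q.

Let h = s + u = 17.7. δh = √(δs² + δu²) = √(0.941 + 0.250) = 1.09, so δh/h = 0.0616.
Q is then a monomial in h, w:
δQ/Q = √((δh/h)² + (2·δw/w)²) = √(0.00380 + 0.0111) = 0.122

0.122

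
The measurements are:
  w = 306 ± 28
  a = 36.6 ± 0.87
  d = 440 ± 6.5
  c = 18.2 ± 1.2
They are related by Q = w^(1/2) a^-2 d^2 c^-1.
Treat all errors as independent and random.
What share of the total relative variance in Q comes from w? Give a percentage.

(δQ/Q)² = (½·δw/w)² + (-2·δa/a)² + (2·δd/d)² + (-1·δc/c)²
  w term: (0.5×0.0915)² = 0.00209
  a term: (-2×0.0238)² = 0.00226
  d term: (2×0.0148)² = 0.000873
  c term: (-1×0.0659)² = 0.00435
Total = 0.00957. Share from w = 0.00209/0.00957 = 0.219.

21.9%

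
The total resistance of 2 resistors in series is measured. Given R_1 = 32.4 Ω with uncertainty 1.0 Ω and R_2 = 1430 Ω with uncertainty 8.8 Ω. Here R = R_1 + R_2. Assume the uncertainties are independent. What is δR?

Absolute uncertainties add in quadrature for a linear combination:
  (δR_1)² = 1.00;  (δR_2)² = 77.4
δR = √(78.4) = 8.86 Ω

8.86 Ω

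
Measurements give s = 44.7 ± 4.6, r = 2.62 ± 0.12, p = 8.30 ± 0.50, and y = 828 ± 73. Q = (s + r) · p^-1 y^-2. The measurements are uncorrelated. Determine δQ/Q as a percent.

21.0%

Let u = s + r = 47.3. δu = √(δs² + δr²) = √(21.2 + 0.0144) = 4.60, so δu/u = 0.0972.
Q is then a monomial in u, p, y:
δQ/Q = √((δu/u)² + (-1·δp/p)² + (-2·δy/y)²) = √(0.00946 + 0.00363 + 0.0311) = 0.210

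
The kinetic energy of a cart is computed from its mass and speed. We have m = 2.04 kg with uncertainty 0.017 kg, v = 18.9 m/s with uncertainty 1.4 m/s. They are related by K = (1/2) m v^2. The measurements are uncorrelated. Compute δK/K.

Products/powers → add relative errors in quadrature, weighted by exponent:
  (1·δm/m)² = (1×0.00833)² = 6.94e-05;  (2·δv/v)² = (2×0.0741)² = 0.0219
δK/K = √(0.0220) = 0.148

0.148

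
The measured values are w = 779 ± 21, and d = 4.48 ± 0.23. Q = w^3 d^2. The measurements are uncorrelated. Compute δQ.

1.24e+09

Q is a product of powers, so relative uncertainties combine in quadrature:
  (3·δw/w)² = (3×0.0270)² = 0.00654;  (2·δd/d)² = (2×0.0513)² = 0.0105
δQ/Q = √(0.0171) = 0.131
Q = 9.49e+09, so δQ = 0.131 × 9.49e+09 = 1.24e+09.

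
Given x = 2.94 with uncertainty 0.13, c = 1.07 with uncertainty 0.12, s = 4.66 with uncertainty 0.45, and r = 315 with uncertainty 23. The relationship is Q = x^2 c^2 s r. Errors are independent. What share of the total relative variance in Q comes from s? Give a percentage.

(δQ/Q)² = (2·δx/x)² + (2·δc/c)² + (1·δs/s)² + (1·δr/r)²
  x term: (2×0.0442)² = 0.00782
  c term: (2×0.112)² = 0.0503
  s term: (1×0.0966)² = 0.00933
  r term: (1×0.0730)² = 0.00533
Total = 0.0728. Share from s = 0.00933/0.0728 = 0.128.

12.8%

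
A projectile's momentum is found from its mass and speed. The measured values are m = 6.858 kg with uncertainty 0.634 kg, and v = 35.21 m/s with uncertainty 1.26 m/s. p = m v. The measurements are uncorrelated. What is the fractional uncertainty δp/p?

0.0991

Each factor contributes (exponent × relative error)² to (δp/p)²:
  (1·δm/m)² = (1×0.0924)² = 0.00855;  (1·δv/v)² = (1×0.0358)² = 0.00128
δp/p = √(0.00983) = 0.0991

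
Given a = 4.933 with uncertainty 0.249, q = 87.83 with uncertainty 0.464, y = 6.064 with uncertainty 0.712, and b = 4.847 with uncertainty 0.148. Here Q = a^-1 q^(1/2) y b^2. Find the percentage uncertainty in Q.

Q is a product of powers, so relative uncertainties combine in quadrature:
  (-1·δa/a)² = (-1×0.0505)² = 0.00255;  (½·δq/q)² = (0.5×0.00528)² = 6.98e-06;  (1·δy/y)² = (1×0.117)² = 0.0138;  (2·δb/b)² = (2×0.0305)² = 0.00373
δQ/Q = √(0.0201) = 0.142

14.2%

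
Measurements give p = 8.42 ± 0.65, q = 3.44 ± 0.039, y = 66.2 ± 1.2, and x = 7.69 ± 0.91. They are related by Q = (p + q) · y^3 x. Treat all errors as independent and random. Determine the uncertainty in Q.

3.74e+06

Let u = p + q = 11.9. δu = √(δp² + δq²) = √(0.423 + 0.00152) = 0.651, so δu/u = 0.0549.
Q is then a monomial in u, y, x:
δQ/Q = √((δu/u)² + (3·δy/y)² + (1·δx/x)²) = √(0.00301 + 0.00296 + 0.0140) = 0.141
Q = 2.65e+07, so δQ = 0.141 × 2.65e+07 = 3.74e+06.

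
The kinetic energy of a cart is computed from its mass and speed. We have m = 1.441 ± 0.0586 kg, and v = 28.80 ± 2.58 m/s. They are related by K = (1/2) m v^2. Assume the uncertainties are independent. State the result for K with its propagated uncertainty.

597.6 ± 110 J

Relative error in a monomial: (δK/K)² = Σ (nᵢ · δxᵢ/xᵢ)².
  (1·δm/m)² = (1×0.0407)² = 0.00165;  (2·δv/v)² = (2×0.0896)² = 0.0321
δK/K = √(0.0338) = 0.184
K = 597.6 J, so δK = 0.184 × 597.6 = 110 J.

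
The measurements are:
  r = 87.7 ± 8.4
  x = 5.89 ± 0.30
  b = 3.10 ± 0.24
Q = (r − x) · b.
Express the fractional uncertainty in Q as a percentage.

Let u = r − x = 81.8. δu = √(δr² + δx²) = √(70.6 + 0.0900) = 8.41, so δu/u = 0.103.
Q is then a monomial in u, b:
δQ/Q = √((δu/u)² + (1·δb/b)²) = √(0.0106 + 0.00599) = 0.129

12.9%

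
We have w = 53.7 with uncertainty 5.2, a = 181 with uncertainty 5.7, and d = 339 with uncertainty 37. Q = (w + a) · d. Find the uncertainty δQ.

Let u = w + a = 235. δu = √(δw² + δa²) = √(27.0 + 32.5) = 7.72, so δu/u = 0.0329.
Q is then a monomial in u, d:
δQ/Q = √((δu/u)² + (1·δd/d)²) = √(0.00108 + 0.0119) = 0.114
Q = 79600, so δQ = 0.114 × 79600 = 9070.

9070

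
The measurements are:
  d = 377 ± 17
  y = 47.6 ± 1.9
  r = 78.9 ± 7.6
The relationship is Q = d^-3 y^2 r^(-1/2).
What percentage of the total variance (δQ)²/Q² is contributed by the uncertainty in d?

(δQ/Q)² = (-3·δd/d)² + (2·δy/y)² + (−½·δr/r)²
  d term: (-3×0.0451)² = 0.0183
  y term: (2×0.0399)² = 0.00637
  r term: (-0.5×0.0963)² = 0.00232
Total = 0.0270. Share from d = 0.0183/0.0270 = 0.678.

67.8%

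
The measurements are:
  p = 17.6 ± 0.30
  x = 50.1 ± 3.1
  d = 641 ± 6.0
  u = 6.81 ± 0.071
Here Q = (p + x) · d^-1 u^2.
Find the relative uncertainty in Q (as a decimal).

0.0514

Let w = p + x = 67.7. δw = √(δp² + δx²) = √(0.0900 + 9.61) = 3.11, so δw/w = 0.0460.
Q is then a monomial in w, d, u:
δQ/Q = √((δw/w)² + (-1·δd/d)² + (2·δu/u)²) = √(0.00212 + 8.76e-05 + 0.000435) = 0.0514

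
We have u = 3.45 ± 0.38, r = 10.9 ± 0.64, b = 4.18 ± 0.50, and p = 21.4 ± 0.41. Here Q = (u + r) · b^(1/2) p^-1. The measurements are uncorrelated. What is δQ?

0.112

Let w = u + r = 14.4. δw = √(δu² + δr²) = √(0.144 + 0.410) = 0.744, so δw/w = 0.0519.
Q is then a monomial in w, b, p:
δQ/Q = √((δw/w)² + (½·δb/b)² + (-1·δp/p)²) = √(0.00269 + 0.00358 + 0.000367) = 0.0815
Q = 1.37, so δQ = 0.0815 × 1.37 = 0.112.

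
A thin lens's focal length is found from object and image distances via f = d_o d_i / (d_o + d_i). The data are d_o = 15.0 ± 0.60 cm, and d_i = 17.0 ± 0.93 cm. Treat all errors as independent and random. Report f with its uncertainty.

7.97 ± 0.265 cm

∂f/∂d_o = (d_i/(d_o+d_i))² = 0.282;  ∂f/∂d_i = (d_o/(d_o+d_i))² = 0.220
δf = √((∂f/∂d_o · δd_o)² + (∂f/∂d_i · δd_i)²) = √(0.0287 + 0.0418) = 0.265 cm
f = 7.97 cm.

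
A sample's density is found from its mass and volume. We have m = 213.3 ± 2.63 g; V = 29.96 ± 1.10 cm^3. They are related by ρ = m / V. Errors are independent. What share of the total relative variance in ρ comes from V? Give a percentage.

89.9%

(δρ/ρ)² = (1·δm/m)² + (-1·δV/V)²
  m term: (1×0.0123)² = 0.000152
  V term: (-1×0.0367)² = 0.00135
Total = 0.00150. Share from V = 0.00135/0.00150 = 0.899.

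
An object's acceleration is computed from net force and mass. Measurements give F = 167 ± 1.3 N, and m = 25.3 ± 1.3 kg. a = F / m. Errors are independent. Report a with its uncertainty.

Since a is a product/quotient, work with relative uncertainties:
  (1·δF/F)² = (1×0.00778)² = 6.06e-05;  (-1·δm/m)² = (-1×0.0514)² = 0.00264
δa/a = √(0.00270) = 0.0520
a = 6.60 m/s^2, so δa = 0.0520 × 6.60 = 0.343 m/s^2.

6.60 ± 0.343 m/s^2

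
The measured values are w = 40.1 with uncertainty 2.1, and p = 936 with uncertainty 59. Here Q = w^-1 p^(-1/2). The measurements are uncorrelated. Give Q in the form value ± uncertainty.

(8.15 ± 0.498) × 10^-4

Q is a product of powers, so relative uncertainties combine in quadrature:
  (-1·δw/w)² = (-1×0.0524)² = 0.00274;  (−½·δp/p)² = (-0.5×0.0630)² = 0.000993
δQ/Q = √(0.00374) = 0.0611
Q = 0.000815, so δQ = 0.0611 × 0.000815 = 4.98e-05.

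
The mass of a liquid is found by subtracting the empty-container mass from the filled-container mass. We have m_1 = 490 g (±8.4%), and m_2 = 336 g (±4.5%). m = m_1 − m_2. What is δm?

43.8 g

Sums and differences: (δm)² = Σ (cᵢ δxᵢ)².
  (δm_1)² = 1690;  (δm_2)² = 229
δm = √(1920) = 43.8 g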